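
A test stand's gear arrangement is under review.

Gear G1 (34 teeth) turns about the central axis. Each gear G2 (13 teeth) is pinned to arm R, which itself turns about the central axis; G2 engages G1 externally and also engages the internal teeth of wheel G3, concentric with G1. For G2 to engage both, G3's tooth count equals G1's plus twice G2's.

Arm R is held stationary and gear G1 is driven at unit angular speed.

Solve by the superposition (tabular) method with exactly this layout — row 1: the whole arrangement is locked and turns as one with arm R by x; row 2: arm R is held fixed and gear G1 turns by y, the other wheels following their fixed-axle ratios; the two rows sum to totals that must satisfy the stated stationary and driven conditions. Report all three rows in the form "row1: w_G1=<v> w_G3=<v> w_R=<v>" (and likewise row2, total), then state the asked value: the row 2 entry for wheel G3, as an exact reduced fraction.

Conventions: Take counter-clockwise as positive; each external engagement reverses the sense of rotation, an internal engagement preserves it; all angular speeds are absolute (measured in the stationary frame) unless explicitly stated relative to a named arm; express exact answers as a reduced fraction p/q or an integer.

row1: w_G1=0 w_G3=0 w_R=0
row2: w_G1=1 w_G3=-17/30 w_R=0
total: w_G1=1 w_G3=-17/30 w_R=0
asked value: -17/30

planetary set (34T centre, 13T on arm, 60T internal) — Willis relation
row 1 (train locked, turned with arm): all members turn x
row 2 — arm fixed, fixed-axis ratios: sun y, ring −(34/60)·y, arm 0
boundary: total ω_arm = x = 0 and total ω_sun = x + y = 1  ⇒  y = 1, x = 0
row 2 ring = −(34/60)·1 = -17/30
totals (row 1 + row 2): sun 0 + 1 = 1, ring 0 + (-17/30) = -17/30, arm 0 + 0 = 0
asked cell (row2, ring) = -17/30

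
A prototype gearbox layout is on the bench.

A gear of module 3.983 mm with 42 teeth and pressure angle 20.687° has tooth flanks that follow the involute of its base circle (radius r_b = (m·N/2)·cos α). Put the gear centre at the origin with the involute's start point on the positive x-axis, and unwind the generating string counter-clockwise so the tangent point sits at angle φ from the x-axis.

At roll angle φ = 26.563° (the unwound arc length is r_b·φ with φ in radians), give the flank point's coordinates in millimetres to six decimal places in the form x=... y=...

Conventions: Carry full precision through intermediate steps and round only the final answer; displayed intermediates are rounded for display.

topology: single-mesh involute geometry — m = 3.983, N = 42
pitch radius r_p = m·N/2 = 3.983·42/2 = 83.643000
base radius r_b = r_p·cos α = 83.643000·cos 20.687° = 78.250051
roll angle φ = 26.563° = 0.46361181 rad
x = r_b·(cos φ + φ·sin φ) = 86.212922
y = r_b·(sin φ − φ·cos φ) = 2.543686

x=86.212922 y=2.543686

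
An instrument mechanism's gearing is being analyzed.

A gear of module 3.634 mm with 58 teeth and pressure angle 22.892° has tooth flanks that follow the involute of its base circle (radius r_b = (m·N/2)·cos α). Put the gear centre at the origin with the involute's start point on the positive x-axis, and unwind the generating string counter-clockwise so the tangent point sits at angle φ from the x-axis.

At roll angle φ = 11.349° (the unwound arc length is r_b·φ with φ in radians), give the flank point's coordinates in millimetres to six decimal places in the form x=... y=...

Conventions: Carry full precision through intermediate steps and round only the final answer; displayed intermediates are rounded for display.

recognized (one wheel, involute flank): single-mesh tooth geometry, m = 3.634, N = 58
pitch radius r_p = m·N/2 = 3.634·58/2 = 105.386000
base radius r_b = r_p·cos α = 105.386000·cos 22.892° = 97.085770
roll angle φ = 11.349° = 0.19807742 rad
x = r_b·(cos φ + φ·sin φ) = 98.971693
y = r_b·(sin φ − φ·cos φ) = 0.250515

x=98.971693 y=0.250515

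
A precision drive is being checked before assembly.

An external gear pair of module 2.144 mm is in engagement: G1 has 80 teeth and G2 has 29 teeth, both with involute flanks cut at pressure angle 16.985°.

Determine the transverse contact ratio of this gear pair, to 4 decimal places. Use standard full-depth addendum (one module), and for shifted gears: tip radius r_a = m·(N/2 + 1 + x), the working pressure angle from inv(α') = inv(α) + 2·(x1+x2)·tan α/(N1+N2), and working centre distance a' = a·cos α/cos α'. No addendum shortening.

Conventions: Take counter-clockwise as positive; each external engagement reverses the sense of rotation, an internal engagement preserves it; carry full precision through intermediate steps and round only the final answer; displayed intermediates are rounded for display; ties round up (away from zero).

single-mesh involute tooth geometry (80T engaging 29T at module 2.144)
base radii: r_b1 = 82.019257, r_b2 = 29.731981
tip radii: r_a1 = 87.904000, r_a2 = 33.232000
no profile shift: α' = α, a' = a
action lengths: √(r_a1²−r_b1²) = 31.622059, √(r_a2²−r_b2²) = 14.845038
base pitch p_b = π·m·cos α = 6.441777
CR = (31.622059 + 14.845038 − 116.848000·sin 16.98500°)/6.441777 = 1.914581
contact ratio ≈ 1.9146

1.9146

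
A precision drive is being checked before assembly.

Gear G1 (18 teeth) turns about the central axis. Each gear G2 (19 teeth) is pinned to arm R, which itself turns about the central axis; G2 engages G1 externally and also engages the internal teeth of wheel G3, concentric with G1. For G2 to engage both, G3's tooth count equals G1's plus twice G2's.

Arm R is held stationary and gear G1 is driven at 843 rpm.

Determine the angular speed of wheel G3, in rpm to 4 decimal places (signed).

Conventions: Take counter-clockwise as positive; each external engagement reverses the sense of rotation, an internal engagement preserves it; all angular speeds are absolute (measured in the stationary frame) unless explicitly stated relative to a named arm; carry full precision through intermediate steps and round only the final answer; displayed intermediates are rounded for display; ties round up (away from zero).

class = planetary set [G3 = 18+2·19 = 56; Willis about the carrier]
normalise by the input: solve with ω_sun = 1, then scale by 843 rpm
ring teeth: 18 + 2·19 = 56
18(ω_sun−ω_arm) = −56(ω_ring−ω_arm),  ω_arm = 0, ω_sun = 1
ω_ring = 0 − (18/56)(1−0) = -9/28
scale: ω_ring = -9/28 × 843 rpm = -270.9643 rpm

-270.9643 rpm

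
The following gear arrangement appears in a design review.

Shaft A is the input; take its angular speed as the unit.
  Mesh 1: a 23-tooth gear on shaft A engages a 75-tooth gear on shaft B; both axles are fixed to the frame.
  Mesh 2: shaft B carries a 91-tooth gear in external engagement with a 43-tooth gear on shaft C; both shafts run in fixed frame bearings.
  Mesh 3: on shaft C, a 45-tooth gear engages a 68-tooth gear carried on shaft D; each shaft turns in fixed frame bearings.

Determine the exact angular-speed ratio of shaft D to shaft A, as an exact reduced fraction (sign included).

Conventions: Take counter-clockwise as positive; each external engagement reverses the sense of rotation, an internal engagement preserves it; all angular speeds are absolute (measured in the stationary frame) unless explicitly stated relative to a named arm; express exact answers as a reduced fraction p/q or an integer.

class = fixed-axis compound train [3 meshes; 3 ratios multiply, 3 sense flips]
mesh 1 [23T→75T]: running ratio 23/75, sense −
mesh 2 [91T→43T]: running ratio 2093/3225, sense +
mesh 3 [45T→68T]: running ratio 6279/14620, sense −
ω_out/ω_in = -6279/14620

-6279/14620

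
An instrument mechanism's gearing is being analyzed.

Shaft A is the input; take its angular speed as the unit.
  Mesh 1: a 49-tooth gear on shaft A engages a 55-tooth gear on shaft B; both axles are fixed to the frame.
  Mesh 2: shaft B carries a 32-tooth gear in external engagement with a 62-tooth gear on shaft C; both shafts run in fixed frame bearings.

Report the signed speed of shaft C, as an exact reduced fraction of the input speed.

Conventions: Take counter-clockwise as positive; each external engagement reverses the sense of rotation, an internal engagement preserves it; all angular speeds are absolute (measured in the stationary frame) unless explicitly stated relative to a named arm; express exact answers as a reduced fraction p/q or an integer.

2-mesh fixed-axis compound train (all bearings frame-fixed)
mesh 1 [49T→55T]: |ω|/ω_in = 1×49/55 = 49/55, sense flips to −
mesh 2 [32T→62T]: |ω|/ω_in = (49/55)×32/62 = 784/1705, sense flips to +
signed output speed (× input speed) = 784/1705

784/1705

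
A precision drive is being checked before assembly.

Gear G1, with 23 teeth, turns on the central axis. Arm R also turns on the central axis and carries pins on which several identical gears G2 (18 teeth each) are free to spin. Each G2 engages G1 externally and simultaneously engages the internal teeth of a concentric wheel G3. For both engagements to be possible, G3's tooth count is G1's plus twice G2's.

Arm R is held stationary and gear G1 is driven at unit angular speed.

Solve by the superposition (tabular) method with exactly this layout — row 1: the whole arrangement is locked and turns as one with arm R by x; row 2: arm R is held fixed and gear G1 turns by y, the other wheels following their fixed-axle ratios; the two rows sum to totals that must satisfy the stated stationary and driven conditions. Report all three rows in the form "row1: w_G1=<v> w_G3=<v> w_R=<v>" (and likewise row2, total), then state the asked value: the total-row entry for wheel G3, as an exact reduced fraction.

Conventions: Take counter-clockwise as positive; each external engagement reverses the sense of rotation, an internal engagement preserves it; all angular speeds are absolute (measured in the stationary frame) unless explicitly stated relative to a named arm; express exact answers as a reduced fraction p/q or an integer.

row1: w_G1=0 w_G3=0 w_R=0
row2: w_G1=1 w_G3=-23/59 w_R=0
total: w_G1=1 w_G3=-23/59 w_R=0
asked value: -23/59

class = planetary set [G3 = 23+2·18 = 59; Willis about the carrier]
row 1 — lock + rotate with arm: ω_sun = ω_ring = ω_arm = x
row 2 — arm fixed, fixed-axis ratios: sun y, ring −(23/59)·y, arm 0
boundary: total ω_arm = x = 0 and total ω_sun = x + y = 1  ⇒  y = 1, x = 0
row 2 ring = −(23/59)·1 = -23/59
totals (row 1 + row 2): sun 0 + 1 = 1, ring 0 + (-23/59) = -23/59, arm 0 + 0 = 0
asked cell (total, ring) = -23/59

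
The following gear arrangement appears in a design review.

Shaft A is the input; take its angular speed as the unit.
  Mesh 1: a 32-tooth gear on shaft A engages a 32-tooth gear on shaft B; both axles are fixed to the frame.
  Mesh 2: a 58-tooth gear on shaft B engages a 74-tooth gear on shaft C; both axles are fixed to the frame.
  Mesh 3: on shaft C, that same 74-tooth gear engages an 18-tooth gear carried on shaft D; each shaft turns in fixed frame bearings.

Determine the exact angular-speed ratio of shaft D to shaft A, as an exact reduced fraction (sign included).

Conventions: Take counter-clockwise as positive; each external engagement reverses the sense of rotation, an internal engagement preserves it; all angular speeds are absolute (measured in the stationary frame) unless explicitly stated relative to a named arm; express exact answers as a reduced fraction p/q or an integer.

-29/9

class = fixed-axis compound train [3 meshes; 3 ratios multiply, 3 sense flips]
mesh 1 [32T→32T]: running ratio 1, sense −
mesh 2 [58T→74T]: running ratio 29/37, sense +
mesh 3 [74T→18T]: running ratio 29/9, sense −
ω_out/ω_in = -29/9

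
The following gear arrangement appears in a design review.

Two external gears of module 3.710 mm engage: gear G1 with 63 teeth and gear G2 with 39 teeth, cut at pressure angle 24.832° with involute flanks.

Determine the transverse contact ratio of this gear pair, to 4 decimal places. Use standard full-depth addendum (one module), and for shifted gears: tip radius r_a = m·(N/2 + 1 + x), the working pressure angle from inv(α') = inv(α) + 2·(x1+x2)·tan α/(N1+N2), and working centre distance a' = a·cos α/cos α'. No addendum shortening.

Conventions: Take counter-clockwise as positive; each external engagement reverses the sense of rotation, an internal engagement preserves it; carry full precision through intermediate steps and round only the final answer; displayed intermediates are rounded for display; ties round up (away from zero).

1.5393

class = single-mesh tooth geometry [involute pair 63T × 39T, m = 3.710]
base radii: r_b1 = 106.060021, r_b2 = 65.656203
tip radii: r_a1 = 120.575000, r_a2 = 76.055000
no profile shift: α' = α, a' = a
action lengths: √(r_a1²−r_b1²) = 57.355057, √(r_a2²−r_b2²) = 38.387836
base pitch p_b = π·m·cos α = 10.577695
CR = (57.355057 + 38.387836 − 189.210000·sin 24.83200°)/10.577695 = 1.539319
contact ratio ≈ 1.5393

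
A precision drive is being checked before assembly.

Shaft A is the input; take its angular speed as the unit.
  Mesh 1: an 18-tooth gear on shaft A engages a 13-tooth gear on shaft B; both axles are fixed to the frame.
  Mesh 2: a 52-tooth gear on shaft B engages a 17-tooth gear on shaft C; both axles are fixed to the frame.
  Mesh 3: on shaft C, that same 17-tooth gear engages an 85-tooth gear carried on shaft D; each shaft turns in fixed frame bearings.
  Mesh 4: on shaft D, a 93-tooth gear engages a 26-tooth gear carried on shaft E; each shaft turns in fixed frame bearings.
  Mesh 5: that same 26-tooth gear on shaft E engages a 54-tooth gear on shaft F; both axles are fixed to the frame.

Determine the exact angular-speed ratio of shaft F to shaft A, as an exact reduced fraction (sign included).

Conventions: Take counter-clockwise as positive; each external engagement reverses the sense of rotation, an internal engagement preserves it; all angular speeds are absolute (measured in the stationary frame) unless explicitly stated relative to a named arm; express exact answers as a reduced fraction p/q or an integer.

-124/85

class = fixed-axis compound train [5 meshes; 5 ratios multiply, 5 sense flips]
mesh 1 [18T→13T]: running ratio 18/13, sense −
mesh 2 [52T→17T]: running ratio 72/17, sense +
mesh 3 [17T→85T]: running ratio 72/85, sense −
mesh 4 [93T→26T]: running ratio 3348/1105, sense +
mesh 5 [26T→54T]: running ratio 124/85, sense −
ω_out/ω_in = -124/85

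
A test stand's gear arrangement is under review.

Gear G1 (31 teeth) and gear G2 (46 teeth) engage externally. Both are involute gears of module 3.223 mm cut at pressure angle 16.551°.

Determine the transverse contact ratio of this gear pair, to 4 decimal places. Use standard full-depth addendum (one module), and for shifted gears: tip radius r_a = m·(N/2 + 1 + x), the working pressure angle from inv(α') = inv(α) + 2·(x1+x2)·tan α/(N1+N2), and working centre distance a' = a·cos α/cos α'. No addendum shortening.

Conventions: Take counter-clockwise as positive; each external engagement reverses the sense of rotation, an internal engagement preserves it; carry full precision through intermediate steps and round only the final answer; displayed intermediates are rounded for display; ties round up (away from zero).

1.8900

class = single-mesh tooth geometry [involute pair 31T × 46T, m = 3.223]
base radii: r_b1 = 47.886630, r_b2 = 71.057580
tip radii: r_a1 = 53.179500, r_a2 = 77.352000
no profile shift: α' = α, a' = a
action lengths: √(r_a1²−r_b1²) = 23.128552, √(r_a2²−r_b2²) = 30.563905
base pitch p_b = π·m·cos α = 9.705825
CR = (23.128552 + 30.563905 − 124.085500·sin 16.55100°)/9.705825 = 1.890038
contact ratio ≈ 1.8900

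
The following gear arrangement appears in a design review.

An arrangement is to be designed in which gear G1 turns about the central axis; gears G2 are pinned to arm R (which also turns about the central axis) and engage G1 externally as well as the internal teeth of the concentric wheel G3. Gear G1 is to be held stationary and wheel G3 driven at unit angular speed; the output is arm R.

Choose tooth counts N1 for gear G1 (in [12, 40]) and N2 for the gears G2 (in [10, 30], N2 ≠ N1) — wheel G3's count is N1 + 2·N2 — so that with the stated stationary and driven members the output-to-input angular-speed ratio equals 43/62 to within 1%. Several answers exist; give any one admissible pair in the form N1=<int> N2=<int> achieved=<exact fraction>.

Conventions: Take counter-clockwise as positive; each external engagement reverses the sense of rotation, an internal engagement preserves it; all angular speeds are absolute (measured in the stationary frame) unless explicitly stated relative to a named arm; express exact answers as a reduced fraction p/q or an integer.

N1=19 N2=12 achieved=43/62

topology: planetary set — design target 43/62, arm = carrier (Willis)
Willis with ω_sun = 0: ω_arm/ω_ring = N3/(N1+N3); set equal to 43/62  ⇒  N3/N1 = (43/62)/(1 − 43/62) = 43/19
N3 = N1 + 2·N2  ⇒  N2/N1 = (N3/N1 − 1)/2 = (43/19 − 1)/2 = 12/19
smallest multiple with N1 ≥ 12 and N2 ≥ 10: k = 1  ⇒  N1 = 1·19 = 19, N2 = 1·12 = 12 (N1 ≤ 40, N2 ≤ 30, N2 ≠ N1 ✓), N3 = 19 + 2·12 = 43
check: N3/(N1+N3) with N1 = 19, N3 = 43 gives 43/62; |achieved − target| = 0 ≤ 43/6200 ✓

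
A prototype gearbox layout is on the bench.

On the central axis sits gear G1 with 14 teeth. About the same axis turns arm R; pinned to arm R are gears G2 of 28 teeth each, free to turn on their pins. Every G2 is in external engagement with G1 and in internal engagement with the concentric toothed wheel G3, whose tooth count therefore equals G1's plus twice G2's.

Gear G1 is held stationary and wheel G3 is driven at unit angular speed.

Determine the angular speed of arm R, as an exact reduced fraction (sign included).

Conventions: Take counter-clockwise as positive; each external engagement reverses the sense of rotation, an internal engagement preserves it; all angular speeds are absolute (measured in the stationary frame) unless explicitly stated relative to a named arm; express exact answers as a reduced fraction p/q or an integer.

planetary set (14T centre, 28T on arm, 70T internal) — Willis relation
ring teeth: 14 + 2·28 = 70
14(ω_sun−ω_arm) = −70(ω_ring−ω_arm),  ω_sun = 0, ω_ring = 1
14(0−ω_arm) = −70(1−ω_arm)  ⇒  84·ω_arm = 70  ⇒  ω_arm = 5/6
exact speed ratio = 5/6

5/6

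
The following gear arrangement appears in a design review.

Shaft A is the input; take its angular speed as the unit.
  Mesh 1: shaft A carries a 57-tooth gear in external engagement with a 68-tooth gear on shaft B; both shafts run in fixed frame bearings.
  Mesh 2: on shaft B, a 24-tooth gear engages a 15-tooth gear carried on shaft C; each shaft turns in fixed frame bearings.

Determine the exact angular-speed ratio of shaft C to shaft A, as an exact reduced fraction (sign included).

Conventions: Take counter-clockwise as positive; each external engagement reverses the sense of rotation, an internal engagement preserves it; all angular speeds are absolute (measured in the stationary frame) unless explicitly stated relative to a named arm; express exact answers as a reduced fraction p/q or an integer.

class = fixed-axis compound train [2 meshes; 2 ratios multiply, 2 sense flips]
mesh 1 [57T→68T]: running ratio 57/68, sense −
mesh 2 [24T→15T]: running ratio 114/85, sense +
ω_out/ω_in = 114/85

114/85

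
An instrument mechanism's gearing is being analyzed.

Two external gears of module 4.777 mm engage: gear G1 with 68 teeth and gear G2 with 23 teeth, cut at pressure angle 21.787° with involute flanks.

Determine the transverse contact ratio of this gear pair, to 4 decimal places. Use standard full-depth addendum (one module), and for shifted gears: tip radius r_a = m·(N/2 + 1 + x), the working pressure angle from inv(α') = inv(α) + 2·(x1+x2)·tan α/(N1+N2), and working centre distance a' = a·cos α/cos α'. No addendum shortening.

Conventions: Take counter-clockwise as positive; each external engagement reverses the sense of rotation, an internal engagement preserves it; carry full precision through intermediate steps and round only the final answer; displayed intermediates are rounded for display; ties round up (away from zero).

1.6172

topology: single-mesh involute geometry — m = 4.777, 68T/23T pair
base radii: r_b1 = 150.816493, r_b2 = 51.011461
tip radii: r_a1 = 167.195000, r_a2 = 59.712500
no profile shift: α' = α, a' = a
action lengths: √(r_a1²−r_b1²) = 72.170310, √(r_a2²−r_b2²) = 31.038903
base pitch p_b = π·m·cos α = 13.935411
CR = (72.170310 + 31.038903 − 217.353500·sin 21.78700°)/13.935411 = 1.617240
contact ratio ≈ 1.6172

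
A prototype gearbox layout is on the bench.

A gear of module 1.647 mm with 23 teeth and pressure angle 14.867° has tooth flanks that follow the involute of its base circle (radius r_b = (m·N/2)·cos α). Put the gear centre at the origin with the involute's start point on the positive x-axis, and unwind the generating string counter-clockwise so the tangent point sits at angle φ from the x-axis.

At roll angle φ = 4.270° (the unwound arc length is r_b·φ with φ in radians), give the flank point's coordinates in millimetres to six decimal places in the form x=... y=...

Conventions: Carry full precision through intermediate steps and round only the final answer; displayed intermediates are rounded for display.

topology: single-mesh involute geometry — m = 1.647, N = 23
pitch radius r_p = m·N/2 = 1.647·23/2 = 18.940500
base radius r_b = r_p·cos α = 18.940500·cos 14.867° = 18.306448
roll angle φ = 4.270° = 0.07452556 rad
x = r_b·(cos φ + φ·sin φ) = 18.357215
y = r_b·(sin φ − φ·cos φ) = 0.002524

x=18.357215 y=0.002524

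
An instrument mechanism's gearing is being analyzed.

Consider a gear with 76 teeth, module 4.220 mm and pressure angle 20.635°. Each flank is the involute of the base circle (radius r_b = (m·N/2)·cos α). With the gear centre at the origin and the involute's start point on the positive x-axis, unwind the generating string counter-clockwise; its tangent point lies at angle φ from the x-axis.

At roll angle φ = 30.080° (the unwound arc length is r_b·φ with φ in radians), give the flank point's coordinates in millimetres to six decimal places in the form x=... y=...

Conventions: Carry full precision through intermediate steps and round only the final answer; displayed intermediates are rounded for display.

class = single-mesh tooth geometry [base-circle involute, m = 4.220, 76T]
pitch radius r_p = m·N/2 = 4.220·76/2 = 160.360000
base radius r_b = r_p·cos α = 160.360000·cos 20.635° = 150.072013
roll angle φ = 30.080° = 0.52499504 rad
x = r_b·(cos φ + φ·sin φ) = 169.350041
y = r_b·(sin φ − φ·cos φ) = 7.040873

x=169.350041 y=7.040873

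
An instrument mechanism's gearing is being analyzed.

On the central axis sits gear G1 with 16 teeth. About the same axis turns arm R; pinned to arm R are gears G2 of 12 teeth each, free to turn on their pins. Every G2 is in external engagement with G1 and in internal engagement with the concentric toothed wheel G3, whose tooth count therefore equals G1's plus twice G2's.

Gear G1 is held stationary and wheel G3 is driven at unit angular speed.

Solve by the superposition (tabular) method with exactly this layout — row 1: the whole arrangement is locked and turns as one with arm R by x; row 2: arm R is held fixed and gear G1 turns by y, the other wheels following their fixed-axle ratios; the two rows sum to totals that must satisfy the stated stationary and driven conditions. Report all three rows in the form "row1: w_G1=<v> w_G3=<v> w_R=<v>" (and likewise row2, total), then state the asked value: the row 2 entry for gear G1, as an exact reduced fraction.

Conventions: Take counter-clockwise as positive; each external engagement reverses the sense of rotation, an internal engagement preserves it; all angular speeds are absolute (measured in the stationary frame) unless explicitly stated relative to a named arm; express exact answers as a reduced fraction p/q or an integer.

class = planetary set [G3 = 16+2·12 = 40; Willis about the carrier]
row 1: whole set turns with the arm by x
row 2 — arm fixed, fixed-axis ratios: sun y, ring −(16/40)·y, arm 0
boundary: total ω_sun = x + y = 0 and total ω_ring = x − (16/40)·y = 1  ⇒  y = -5/7, x = 5/7
row 2 ring = −(16/40)·(-5/7) = 2/7
totals (row 1 + row 2): sun 5/7 + (-5/7) = 0, ring 5/7 + 2/7 = 1, arm 5/7 + 0 = 5/7
asked cell (row2, sun) = -5/7

row1: w_G1=5/7 w_G3=5/7 w_R=5/7
row2: w_G1=-5/7 w_G3=2/7 w_R=0
total: w_G1=0 w_G3=1 w_R=5/7
asked value: -5/7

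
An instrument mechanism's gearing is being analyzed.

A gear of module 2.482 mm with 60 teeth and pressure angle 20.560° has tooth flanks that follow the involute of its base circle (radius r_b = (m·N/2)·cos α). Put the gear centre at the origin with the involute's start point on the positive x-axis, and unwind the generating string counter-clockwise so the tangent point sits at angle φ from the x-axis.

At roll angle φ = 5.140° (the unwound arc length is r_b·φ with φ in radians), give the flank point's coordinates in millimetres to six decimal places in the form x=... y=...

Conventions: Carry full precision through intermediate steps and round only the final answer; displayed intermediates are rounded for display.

x=69.997239 y=0.016765

single-mesh involute tooth geometry (60T wheel at module 2.482)
pitch radius r_p = m·N/2 = 2.482·60/2 = 74.460000
base radius r_b = r_p·cos α = 74.460000·cos 20.560° = 69.717266
roll angle φ = 5.140° = 0.08970992 rad
x = r_b·(cos φ + φ·sin φ) = 69.997239
y = r_b·(sin φ − φ·cos φ) = 0.016765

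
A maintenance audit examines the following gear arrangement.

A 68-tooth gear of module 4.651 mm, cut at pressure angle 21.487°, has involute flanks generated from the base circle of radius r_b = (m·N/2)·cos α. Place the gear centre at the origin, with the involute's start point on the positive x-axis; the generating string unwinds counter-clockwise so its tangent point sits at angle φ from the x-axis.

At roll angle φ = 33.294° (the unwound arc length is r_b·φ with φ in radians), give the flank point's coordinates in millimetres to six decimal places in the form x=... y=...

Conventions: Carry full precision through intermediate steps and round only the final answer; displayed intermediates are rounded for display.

x=169.928370 y=9.302821

single-mesh involute tooth geometry (68T wheel at module 4.651)
pitch radius r_p = m·N/2 = 4.651·68/2 = 158.134000
base radius r_b = r_p·cos α = 158.134000·cos 21.487° = 147.143798
roll angle φ = 33.294° = 0.58108992 rad
x = r_b·(cos φ + φ·sin φ) = 169.928370
y = r_b·(sin φ − φ·cos φ) = 9.302821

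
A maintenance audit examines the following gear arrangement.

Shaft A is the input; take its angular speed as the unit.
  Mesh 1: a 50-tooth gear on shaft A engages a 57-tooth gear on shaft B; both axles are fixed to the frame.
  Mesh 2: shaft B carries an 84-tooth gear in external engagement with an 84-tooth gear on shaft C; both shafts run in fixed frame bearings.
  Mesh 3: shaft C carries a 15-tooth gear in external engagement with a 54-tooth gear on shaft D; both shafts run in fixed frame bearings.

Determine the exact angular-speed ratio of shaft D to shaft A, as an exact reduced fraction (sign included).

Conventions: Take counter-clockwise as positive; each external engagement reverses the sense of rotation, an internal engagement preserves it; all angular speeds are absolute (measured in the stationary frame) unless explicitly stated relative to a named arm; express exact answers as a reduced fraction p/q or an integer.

class = fixed-axis compound train [3 meshes; 3 ratios multiply, 3 sense flips]
mesh 1 [50T→57T]: running ratio 50/57, sense −
mesh 2 [84T→84T]: running ratio 50/57, sense +
mesh 3 [15T→54T]: running ratio 125/513, sense −
ω_out/ω_in = -125/513

-125/513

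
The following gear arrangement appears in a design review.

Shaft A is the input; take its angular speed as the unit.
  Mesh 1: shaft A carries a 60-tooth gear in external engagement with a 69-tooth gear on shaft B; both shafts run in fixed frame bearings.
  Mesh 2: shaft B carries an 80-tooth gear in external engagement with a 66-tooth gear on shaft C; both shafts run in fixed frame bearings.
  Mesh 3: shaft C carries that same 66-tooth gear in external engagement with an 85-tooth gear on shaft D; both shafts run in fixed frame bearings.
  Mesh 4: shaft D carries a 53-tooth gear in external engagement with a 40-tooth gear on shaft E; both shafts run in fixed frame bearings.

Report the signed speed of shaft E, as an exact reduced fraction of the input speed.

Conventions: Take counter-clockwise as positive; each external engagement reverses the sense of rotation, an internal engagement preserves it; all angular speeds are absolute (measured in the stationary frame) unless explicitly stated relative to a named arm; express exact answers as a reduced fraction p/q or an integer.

4-mesh fixed-axis compound train (all bearings frame-fixed)
mesh 1 [60T→69T]: |ω|/ω_in = 1×60/69 = 20/23, sense flips to −
mesh 2 [80T→66T]: |ω|/ω_in = (20/23)×80/66 = 800/759, sense flips to +
mesh 3 [66T→85T]: |ω|/ω_in = (800/759)×66/85 = 320/391, sense flips to −
mesh 4 [53T→40T]: |ω|/ω_in = (320/391)×53/40 = 424/391, sense flips to +
signed output speed (× input speed) = 424/391

424/391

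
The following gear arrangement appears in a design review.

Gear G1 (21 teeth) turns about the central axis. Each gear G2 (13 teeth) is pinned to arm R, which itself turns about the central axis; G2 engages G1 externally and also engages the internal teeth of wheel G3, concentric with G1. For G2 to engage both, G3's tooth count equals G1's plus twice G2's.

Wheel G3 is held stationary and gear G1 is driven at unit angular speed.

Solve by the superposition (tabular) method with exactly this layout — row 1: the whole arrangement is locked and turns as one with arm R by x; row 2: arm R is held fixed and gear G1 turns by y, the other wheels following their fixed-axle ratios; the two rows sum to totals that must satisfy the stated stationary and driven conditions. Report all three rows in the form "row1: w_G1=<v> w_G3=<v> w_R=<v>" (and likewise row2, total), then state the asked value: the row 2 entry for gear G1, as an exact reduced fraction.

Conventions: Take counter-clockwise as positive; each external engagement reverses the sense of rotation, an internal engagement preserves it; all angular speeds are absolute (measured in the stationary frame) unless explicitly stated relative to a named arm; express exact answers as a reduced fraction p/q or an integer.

row1: w_G1=21/68 w_G3=21/68 w_R=21/68
row2: w_G1=47/68 w_G3=-21/68 w_R=0
total: w_G1=1 w_G3=0 w_R=21/68
asked value: 47/68

recognized (axles ride arm R): planetary set, 21/13/47 teeth
row 1 (train locked, turned with arm): all members turn x
row 2: sun turns y, ring = −(21/47)·y, arm 0
boundary: total ω_ring = x − (21/47)·y = 0 and total ω_sun = x + y = 1  ⇒  y = 47/68, x = 21/68
row 2 ring = −(21/47)·47/68 = -21/68
totals (row 1 + row 2): sun 21/68 + 47/68 = 1, ring 21/68 + (-21/68) = 0, arm 21/68 + 0 = 21/68
asked cell (row2, sun) = 47/68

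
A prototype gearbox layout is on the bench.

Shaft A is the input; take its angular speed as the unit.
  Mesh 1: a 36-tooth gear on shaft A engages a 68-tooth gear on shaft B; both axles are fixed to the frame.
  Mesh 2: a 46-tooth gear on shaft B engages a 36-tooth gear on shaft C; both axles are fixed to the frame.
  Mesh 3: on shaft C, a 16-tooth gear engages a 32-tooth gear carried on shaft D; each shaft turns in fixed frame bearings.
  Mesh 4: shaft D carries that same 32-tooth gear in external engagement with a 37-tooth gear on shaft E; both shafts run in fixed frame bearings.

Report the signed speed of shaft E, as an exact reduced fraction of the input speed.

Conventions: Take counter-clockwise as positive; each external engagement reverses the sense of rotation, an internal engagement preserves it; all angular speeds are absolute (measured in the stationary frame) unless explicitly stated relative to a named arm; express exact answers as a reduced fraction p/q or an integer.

4-mesh fixed-axis compound train (all bearings frame-fixed)
mesh 1 [36T→68T]: |ω|/ω_in = 1×36/68 = 9/17, sense flips to −
mesh 2 [46T→36T]: |ω|/ω_in = (9/17)×46/36 = 23/34, sense flips to +
mesh 3 [16T→32T]: |ω|/ω_in = (23/34)×16/32 = 23/68, sense flips to −
mesh 4 [32T→37T]: |ω|/ω_in = (23/68)×32/37 = 184/629, sense flips to +
signed output speed (× input speed) = 184/629

184/629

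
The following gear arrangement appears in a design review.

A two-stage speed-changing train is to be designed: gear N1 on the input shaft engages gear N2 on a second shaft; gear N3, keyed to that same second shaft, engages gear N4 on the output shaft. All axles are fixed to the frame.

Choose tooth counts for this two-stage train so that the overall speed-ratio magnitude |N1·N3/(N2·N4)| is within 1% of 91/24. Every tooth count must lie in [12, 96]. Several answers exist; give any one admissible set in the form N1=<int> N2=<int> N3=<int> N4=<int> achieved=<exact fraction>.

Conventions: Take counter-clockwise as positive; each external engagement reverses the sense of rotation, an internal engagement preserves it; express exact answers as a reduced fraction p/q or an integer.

N1=13 N2=12 N3=42 N4=12 achieved=91/24

class = fixed-axis compound train [2-stage, 91/24 wanted]
target = 91/24 in lowest terms: an exact hit needs N1·N3 = k·91 and N2·N4 = k·24 for one integer k, every count in [12, 96]; additionally prefer no 1:1 stage (N1 ≠ N2, N3 ≠ N4)
k = 1…5: no 1:1-free in-range split of k·91 and k·24 into factor pairs; take k = 6
k = 6: N1·N3 = 546 = 13·42, N2·N4 = 144 = 12·12
achieved = 13·42/(12·12) = 91/24; |achieved − target| = 0 ≤ 91/2400 ✓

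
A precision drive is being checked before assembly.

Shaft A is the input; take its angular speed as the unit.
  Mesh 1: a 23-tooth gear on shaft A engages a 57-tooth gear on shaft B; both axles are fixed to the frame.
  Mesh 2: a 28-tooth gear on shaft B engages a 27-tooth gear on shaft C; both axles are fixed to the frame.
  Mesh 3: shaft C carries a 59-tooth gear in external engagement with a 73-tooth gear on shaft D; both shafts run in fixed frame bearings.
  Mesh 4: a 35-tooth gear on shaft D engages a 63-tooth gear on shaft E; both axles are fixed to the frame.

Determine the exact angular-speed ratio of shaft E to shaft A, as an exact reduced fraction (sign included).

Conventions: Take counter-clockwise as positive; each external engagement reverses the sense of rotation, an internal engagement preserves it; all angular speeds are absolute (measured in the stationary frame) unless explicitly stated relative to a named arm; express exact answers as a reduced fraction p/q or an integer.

class = fixed-axis compound train [4 meshes; 4 ratios multiply, 4 sense flips]
mesh 1 [23T→57T]: running ratio 23/57, sense −
mesh 2 [28T→27T]: running ratio 644/1539, sense +
mesh 3 [59T→73T]: running ratio 37996/112347, sense −
mesh 4 [35T→63T]: running ratio 189980/1011123, sense +
ω_out/ω_in = 189980/1011123

189980/1011123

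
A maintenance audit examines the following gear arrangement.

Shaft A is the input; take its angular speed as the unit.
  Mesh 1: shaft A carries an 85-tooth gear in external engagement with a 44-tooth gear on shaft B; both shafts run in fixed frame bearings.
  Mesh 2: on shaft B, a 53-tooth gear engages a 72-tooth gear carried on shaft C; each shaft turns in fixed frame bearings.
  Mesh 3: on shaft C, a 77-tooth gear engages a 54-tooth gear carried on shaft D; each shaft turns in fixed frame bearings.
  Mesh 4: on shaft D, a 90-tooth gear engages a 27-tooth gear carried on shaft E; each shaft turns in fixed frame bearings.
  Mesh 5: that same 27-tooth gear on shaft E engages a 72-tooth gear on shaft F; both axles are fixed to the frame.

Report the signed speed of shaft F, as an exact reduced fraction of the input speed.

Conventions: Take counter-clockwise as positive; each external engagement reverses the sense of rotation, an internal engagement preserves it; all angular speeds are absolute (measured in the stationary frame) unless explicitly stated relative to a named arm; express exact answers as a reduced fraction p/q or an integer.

-157675/62208

5-mesh fixed-axis compound train (all bearings frame-fixed)
mesh 1 [85T→44T]: |ω|/ω_in = 1×85/44 = 85/44, sense flips to −
mesh 2 [53T→72T]: |ω|/ω_in = (85/44)×53/72 = 4505/3168, sense flips to +
mesh 3 [77T→54T]: |ω|/ω_in = (4505/3168)×77/54 = 31535/15552, sense flips to −
mesh 4 [90T→27T]: |ω|/ω_in = (31535/15552)×90/27 = 157675/23328, sense flips to +
mesh 5 [27T→72T]: |ω|/ω_in = (157675/23328)×27/72 = 157675/62208, sense flips to −
signed output speed (× input speed) = -157675/62208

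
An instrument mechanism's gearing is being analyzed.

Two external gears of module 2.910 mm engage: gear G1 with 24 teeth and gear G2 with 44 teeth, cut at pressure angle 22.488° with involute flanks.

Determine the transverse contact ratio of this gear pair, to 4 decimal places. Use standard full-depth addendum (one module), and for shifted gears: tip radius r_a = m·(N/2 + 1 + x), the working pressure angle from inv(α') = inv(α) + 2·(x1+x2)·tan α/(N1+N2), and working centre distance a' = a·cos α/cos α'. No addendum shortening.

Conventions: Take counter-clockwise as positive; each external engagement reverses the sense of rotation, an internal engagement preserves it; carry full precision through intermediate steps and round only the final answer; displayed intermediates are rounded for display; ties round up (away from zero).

single-mesh involute tooth geometry (24T engaging 44T at module 2.910)
base radii: r_b1 = 32.264671, r_b2 = 59.151898
tip radii: r_a1 = 37.830000, r_a2 = 66.930000
no profile shift: α' = α, a' = a
action lengths: √(r_a1²−r_b1²) = 19.750946, √(r_a2²−r_b2²) = 31.315777
base pitch p_b = π·m·cos α = 8.446871
CR = (19.750946 + 31.315777 − 98.940000·sin 22.48800°)/8.446871 = 1.565452
contact ratio ≈ 1.5655

1.5655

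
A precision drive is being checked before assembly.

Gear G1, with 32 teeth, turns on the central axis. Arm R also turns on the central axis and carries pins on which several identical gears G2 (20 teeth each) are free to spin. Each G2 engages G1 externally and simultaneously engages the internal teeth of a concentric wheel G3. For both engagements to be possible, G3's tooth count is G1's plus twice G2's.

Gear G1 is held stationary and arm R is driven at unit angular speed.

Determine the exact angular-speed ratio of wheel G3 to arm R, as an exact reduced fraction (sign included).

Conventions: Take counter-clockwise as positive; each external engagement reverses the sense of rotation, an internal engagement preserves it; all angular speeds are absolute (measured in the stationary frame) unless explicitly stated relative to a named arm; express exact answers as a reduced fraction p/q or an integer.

13/9

class = planetary set [G3 = 32+2·20 = 72; Willis about the carrier]
ring teeth: 32 + 2·20 = 72
32(ω_sun−ω_arm) = −72(ω_ring−ω_arm),  ω_sun = 0, ω_arm = 1
ω_ring = 1 − (32/72)(0−1) = 13/9
ω_out/ω_in = 13/9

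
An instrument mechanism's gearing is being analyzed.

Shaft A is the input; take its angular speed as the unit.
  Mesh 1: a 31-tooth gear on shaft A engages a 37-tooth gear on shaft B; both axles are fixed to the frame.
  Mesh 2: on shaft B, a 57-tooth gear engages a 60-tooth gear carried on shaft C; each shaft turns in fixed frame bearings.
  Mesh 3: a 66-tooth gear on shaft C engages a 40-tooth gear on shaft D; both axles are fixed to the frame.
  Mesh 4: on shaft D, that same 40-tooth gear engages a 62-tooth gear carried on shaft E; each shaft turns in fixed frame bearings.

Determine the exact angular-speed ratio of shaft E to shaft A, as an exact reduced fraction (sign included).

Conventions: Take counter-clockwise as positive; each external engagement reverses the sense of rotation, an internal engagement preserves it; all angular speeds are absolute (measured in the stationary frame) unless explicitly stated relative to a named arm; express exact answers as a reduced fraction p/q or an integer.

627/740

class = fixed-axis compound train [4 meshes; 4 ratios multiply, 4 sense flips]
mesh 1 [31T→37T]: running ratio 31/37, sense −
mesh 2 [57T→60T]: running ratio 589/740, sense +
mesh 3 [66T→40T]: running ratio 19437/14800, sense −
mesh 4 [40T→62T]: running ratio 627/740, sense +
ω_out/ω_in = 627/740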